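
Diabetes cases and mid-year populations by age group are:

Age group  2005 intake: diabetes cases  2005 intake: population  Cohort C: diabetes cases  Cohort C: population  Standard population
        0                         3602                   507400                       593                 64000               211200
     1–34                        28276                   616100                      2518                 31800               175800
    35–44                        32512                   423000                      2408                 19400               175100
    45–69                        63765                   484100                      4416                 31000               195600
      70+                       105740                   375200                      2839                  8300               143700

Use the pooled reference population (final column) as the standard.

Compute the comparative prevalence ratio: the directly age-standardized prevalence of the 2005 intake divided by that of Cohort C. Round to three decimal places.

Age-specific rates per 1000 for the 2005 intake: 7.099, 45.895, 76.861, 131.719, 281.823.
For Cohort C: 9.266, 79.182, 124.124, 142.452, 342.048.
Standard total = 901400; weights = 0.2343, 0.1950, 0.1943, 0.2170, 0.1594.
The 2005 intake: 0.2343×7.099 + 0.1950×45.895 + 0.1943×76.861 + 0.2170×131.719 + 0.1594×281.823 = 99.0549 per 1000.
Cohort C: 0.2343×9.266 + 0.1950×79.182 + 0.1943×124.124 + 0.2170×142.452 + 0.1594×342.048 = 127.1656 per 1000.
Ratio = 99.0549 ÷ 127.1656 = 0.77894.

0.779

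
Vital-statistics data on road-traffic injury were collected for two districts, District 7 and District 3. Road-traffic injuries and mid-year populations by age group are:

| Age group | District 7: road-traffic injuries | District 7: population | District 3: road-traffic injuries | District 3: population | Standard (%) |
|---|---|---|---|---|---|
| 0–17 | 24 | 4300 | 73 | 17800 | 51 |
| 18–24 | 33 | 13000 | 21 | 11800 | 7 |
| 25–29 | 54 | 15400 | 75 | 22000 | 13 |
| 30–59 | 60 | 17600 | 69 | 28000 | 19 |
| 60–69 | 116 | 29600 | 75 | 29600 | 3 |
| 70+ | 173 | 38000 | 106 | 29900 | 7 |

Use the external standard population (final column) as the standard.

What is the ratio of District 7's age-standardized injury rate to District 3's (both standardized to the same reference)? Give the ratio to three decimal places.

Age-specific rates per 100000 for District 7: 558.14, 253.85, 350.65, 340.91, 391.89, 455.26.
For District 3: 410.11, 177.97, 340.91, 246.43, 253.38, 354.52.
Standard weights: 0.51, 0.07, 0.13, 0.19, 0.03, 0.07.
District 7: 0.5100×558.14 + 0.0700×253.85 + 0.1300×350.65 + 0.1900×340.91 + 0.0300×391.89 + 0.0700×455.26 = 456.4027 per 100000.
District 3: 0.5100×410.11 + 0.0700×177.97 + 0.1300×340.91 + 0.1900×246.43 + 0.0300×253.38 + 0.0700×354.52 = 345.1719 per 100000.
Ratio = 456.4027 ÷ 345.1719 = 1.32225.

1.322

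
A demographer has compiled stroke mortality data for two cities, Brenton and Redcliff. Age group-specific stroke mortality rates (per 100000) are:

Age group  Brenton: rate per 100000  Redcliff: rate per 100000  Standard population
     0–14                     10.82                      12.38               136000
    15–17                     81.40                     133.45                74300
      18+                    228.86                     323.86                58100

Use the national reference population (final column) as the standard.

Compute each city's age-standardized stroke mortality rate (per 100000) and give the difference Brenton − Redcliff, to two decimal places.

-35.76

Standard total = 268400; weights = 0.5067, 0.2768, 0.2165.
Brenton: 0.5067×10.82 + 0.2768×81.40 + 0.2165×228.86 = 77.5570 per 100000.
Redcliff: 0.5067×12.38 + 0.2768×133.45 + 0.2165×323.86 = 113.3207 per 100000.
Difference = 77.5570 − 113.3207 = -35.7637.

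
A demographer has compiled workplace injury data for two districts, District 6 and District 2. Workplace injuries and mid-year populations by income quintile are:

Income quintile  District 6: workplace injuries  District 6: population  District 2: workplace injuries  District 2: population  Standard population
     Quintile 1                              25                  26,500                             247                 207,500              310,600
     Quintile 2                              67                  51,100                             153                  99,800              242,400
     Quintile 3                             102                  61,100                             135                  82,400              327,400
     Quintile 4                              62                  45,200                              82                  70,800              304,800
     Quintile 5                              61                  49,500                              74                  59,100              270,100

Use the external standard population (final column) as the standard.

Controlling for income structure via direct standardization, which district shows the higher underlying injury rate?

District 2

Income-specific rates per 10,000 for District 6: 9.43, 13.11, 16.69, 13.72, 12.32.
For District 2: 11.90, 15.33, 16.38, 11.58, 12.52.
Standard total = 1,455,300; weights = 0.2134, 0.1666, 0.2250, 0.2094, 0.1856.
District 6: 0.2134×9.43 + 0.1666×13.11 + 0.2250×16.69 + 0.2094×13.72 + 0.1856×12.32 = 13.1130 per 10,000.
District 2: 0.2134×11.90 + 0.1666×15.33 + 0.2250×16.38 + 0.2094×11.58 + 0.1856×12.52 = 13.5295 per 10,000.
The crude rates (13.58 vs 13.30) would put District 6 higher, but that reflects its income composition; once standardized to a common income structure, District 2 has the higher underlying rate.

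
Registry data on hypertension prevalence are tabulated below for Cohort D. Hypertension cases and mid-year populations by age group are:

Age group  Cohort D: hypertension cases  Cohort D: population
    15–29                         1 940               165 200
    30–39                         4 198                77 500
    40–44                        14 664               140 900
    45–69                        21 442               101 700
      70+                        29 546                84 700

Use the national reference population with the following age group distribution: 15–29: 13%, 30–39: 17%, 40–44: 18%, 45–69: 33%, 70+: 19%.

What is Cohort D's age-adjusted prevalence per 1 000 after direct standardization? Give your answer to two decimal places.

Age-specific rates per 1 000 for Cohort D: 11.743, 54.168, 104.074, 210.836, 348.831.
Standard weights: 0.13, 0.17, 0.18, 0.33, 0.19.
Standardized rate: 0.1300×11.743 + 0.1700×54.168 + 0.1800×104.074 + 0.3300×210.836 + 0.1900×348.831 = 165.3222 per 1 000.

165.32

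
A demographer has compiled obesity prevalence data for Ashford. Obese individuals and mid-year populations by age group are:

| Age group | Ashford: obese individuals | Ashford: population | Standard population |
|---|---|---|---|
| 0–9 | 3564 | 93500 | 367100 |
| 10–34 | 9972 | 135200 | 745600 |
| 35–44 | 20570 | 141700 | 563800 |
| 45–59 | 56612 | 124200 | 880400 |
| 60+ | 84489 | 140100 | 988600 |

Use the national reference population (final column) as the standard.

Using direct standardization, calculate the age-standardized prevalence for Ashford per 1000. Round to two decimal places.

323.88

Age-specific rates per 1000 for Ashford: 38.118, 73.757, 145.166, 455.813, 603.062.
Standard total = 3545500; weights = 0.1035, 0.2103, 0.1590, 0.2483, 0.2788.
Standardized rate: 0.1035×38.118 + 0.2103×73.757 + 0.1590×145.166 + 0.2483×455.813 + 0.2788×603.062 = 323.8799 per 1000.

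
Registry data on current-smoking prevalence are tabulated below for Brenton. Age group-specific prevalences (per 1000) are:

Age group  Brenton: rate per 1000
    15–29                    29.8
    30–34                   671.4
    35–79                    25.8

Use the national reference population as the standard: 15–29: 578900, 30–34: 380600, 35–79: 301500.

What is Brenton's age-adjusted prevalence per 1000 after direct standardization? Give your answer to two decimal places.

222.49

Standard total = 1261000; weights = 0.4591, 0.3018, 0.2391.
Standardized rate: 0.4591×29.8 + 0.3018×671.4 + 0.2391×25.8 = 222.4939 per 1000.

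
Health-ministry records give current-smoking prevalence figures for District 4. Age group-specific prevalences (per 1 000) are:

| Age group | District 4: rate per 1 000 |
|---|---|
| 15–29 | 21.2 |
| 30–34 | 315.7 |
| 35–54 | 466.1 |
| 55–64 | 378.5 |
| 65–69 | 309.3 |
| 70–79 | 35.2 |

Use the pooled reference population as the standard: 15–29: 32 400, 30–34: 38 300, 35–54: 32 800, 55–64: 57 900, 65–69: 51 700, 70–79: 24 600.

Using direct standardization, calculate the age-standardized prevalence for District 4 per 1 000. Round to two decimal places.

Standard total = 237 700; weights = 0.1363, 0.1611, 0.1380, 0.2436, 0.2175, 0.1035.
Standardized rate: 0.1363×21.2 + 0.1611×315.7 + 0.1380×466.1 + 0.2436×378.5 + 0.2175×309.3 + 0.1035×35.2 = 281.1870 per 1 000.

281.19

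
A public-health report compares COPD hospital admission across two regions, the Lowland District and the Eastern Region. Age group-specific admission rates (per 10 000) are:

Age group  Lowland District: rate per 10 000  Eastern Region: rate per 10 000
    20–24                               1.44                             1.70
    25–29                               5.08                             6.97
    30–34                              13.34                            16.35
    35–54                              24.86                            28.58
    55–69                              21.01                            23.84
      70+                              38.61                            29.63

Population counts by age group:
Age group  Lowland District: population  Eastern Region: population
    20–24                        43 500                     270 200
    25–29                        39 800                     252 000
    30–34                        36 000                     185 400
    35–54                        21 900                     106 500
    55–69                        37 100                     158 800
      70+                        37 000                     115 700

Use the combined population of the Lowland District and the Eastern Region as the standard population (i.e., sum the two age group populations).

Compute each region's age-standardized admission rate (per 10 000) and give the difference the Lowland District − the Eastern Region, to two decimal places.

-0.74

Combined standard total = 1 303 900; weights = 0.2406, 0.2238, 0.1698, 0.0985, 0.1502, 0.1171.
The Lowland District: 0.2406×1.44 + 0.2238×5.08 + 0.1698×13.34 + 0.0985×24.86 + 0.1502×21.01 + 0.1171×38.61 = 13.8747 per 10 000.
The Eastern Region: 0.2406×1.70 + 0.2238×6.97 + 0.1698×16.35 + 0.0985×28.58 + 0.1502×23.84 + 0.1171×29.63 = 14.6111 per 10 000.
Difference = 13.8747 − 14.6111 = -0.7365.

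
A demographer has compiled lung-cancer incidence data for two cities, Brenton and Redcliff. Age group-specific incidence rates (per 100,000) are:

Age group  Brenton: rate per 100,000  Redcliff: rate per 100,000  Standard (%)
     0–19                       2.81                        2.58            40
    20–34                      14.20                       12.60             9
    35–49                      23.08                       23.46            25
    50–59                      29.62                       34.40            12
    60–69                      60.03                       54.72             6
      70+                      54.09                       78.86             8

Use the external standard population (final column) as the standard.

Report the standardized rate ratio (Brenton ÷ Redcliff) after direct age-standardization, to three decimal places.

0.904

Standard weights: 0.40, 0.09, 0.25, 0.12, 0.06, 0.08.
Brenton: 0.4000×2.81 + 0.0900×14.20 + 0.2500×23.08 + 0.1200×29.62 + 0.0600×60.03 + 0.0800×54.09 = 19.6554 per 100,000.
Redcliff: 0.4000×2.58 + 0.0900×12.60 + 0.2500×23.46 + 0.1200×34.40 + 0.0600×54.72 + 0.0800×78.86 = 21.7510 per 100,000.
Ratio = 19.6554 ÷ 21.7510 = 0.90366.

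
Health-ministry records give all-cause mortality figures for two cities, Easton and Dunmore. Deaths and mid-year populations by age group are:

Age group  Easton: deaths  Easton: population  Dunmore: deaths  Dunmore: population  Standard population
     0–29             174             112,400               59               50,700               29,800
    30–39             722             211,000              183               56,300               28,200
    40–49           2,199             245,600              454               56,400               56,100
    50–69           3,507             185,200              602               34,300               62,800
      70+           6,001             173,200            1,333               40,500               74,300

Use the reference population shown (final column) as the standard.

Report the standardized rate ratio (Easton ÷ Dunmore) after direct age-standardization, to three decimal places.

1.069

Age-specific rates per 100,000 for Easton: 154.80, 342.18, 895.36, 1893.63, 3464.78.
For Dunmore: 116.37, 325.04, 804.96, 1755.10, 3291.36.
Standard total = 251,200; weights = 0.1186, 0.1123, 0.2233, 0.2500, 0.2958.
Easton: 0.1186×154.80 + 0.1123×342.18 + 0.2233×895.36 + 0.2500×1893.63 + 0.2958×3464.78 = 1754.9575 per 100,000.
Dunmore: 0.1186×116.37 + 0.1123×325.04 + 0.2233×804.96 + 0.2500×1755.10 + 0.2958×3291.36 = 1642.3604 per 100,000.
Ratio = 1754.9575 ÷ 1642.3604 = 1.06856.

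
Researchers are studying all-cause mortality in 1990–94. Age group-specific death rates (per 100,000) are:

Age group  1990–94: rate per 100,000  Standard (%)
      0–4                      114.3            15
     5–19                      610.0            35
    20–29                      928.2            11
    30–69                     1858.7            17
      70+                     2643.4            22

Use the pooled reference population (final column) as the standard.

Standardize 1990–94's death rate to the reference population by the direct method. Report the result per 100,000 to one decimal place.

1230.3

Standard weights: 0.15, 0.35, 0.11, 0.17, 0.22.
Standardized rate: 0.1500×114.3 + 0.3500×610.0 + 0.1100×928.2 + 0.1700×1858.7 + 0.2200×2643.4 = 1230.2740 per 100,000.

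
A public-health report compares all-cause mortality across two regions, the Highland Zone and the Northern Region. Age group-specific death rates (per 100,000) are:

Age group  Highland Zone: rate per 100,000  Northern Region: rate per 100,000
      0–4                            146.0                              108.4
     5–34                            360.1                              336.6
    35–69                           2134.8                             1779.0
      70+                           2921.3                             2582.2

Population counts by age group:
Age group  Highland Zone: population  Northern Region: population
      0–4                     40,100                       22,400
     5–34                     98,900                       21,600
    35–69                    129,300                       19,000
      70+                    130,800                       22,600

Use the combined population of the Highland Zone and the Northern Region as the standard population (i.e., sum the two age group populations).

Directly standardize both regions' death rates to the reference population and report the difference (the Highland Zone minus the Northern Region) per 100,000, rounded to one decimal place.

Combined standard total = 484,700; weights = 0.1289, 0.2486, 0.3060, 0.3165.
The Highland Zone: 0.1289×146.0 + 0.2486×360.1 + 0.3060×2134.8 + 0.3165×2921.3 = 1686.0642 per 100,000.
The Northern Region: 0.1289×108.4 + 0.2486×336.6 + 0.3060×1779.0 + 0.3165×2582.2 = 1459.1922 per 100,000.
Difference = 1686.0642 − 1459.1922 = 226.8719.

226.9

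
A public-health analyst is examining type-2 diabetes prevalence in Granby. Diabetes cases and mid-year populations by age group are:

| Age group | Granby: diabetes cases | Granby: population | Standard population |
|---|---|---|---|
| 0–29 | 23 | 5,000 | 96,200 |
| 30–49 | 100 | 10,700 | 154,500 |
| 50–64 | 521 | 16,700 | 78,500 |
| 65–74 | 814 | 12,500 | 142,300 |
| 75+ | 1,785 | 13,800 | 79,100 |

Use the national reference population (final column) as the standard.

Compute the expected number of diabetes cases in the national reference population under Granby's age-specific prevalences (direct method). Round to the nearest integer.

Age-specific rates per 1,000 for Granby: 4.600, 9.346, 31.198, 65.120, 129.348.
Expected diabetes cases = Σ (standard pop × age-specific rate ÷ 1,000)
= 96,200×4.600/1,000 + 154,500×9.346/1,000 + 78,500×31.198/1,000 + 142,300×65.120/1,000 + 79,100×129.348/1,000
= 442.52 + 1443.93 + 2449.01 + 9266.58 + 10231.41 = 23833.45.

23833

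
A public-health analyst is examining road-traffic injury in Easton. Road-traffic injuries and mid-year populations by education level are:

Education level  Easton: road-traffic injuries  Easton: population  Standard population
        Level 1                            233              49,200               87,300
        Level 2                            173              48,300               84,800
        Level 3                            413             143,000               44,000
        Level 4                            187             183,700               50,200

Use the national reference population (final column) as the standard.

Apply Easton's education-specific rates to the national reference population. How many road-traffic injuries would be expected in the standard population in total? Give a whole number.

895

Education-specific rates per 100,000 for Easton: 473.58, 358.18, 288.81, 101.80.
Expected road-traffic injuries = Σ (standard pop × education-specific rate ÷ 100,000)
= 87,300×473.58/100,000 + 84,800×358.18/100,000 + 44,000×288.81/100,000 + 50,200×101.80/100,000
= 413.43 + 303.73 + 127.08 + 51.10 = 895.35.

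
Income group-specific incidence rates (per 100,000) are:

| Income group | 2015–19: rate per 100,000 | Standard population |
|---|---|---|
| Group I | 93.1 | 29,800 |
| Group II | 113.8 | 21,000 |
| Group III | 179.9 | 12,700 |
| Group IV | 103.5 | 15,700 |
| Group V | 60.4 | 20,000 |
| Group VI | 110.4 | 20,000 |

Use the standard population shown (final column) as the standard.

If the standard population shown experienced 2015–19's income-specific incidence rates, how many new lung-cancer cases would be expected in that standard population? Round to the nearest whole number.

125

Expected new lung-cancer cases = Σ (standard pop × income-specific rate ÷ 100,000)
= 29,800×93.1/100,000 + 21,000×113.8/100,000 + 12,700×179.9/100,000 + 15,700×103.5/100,000 + 20,000×60.4/100,000 + 20,000×110.4/100,000
= 27.74 + 23.90 + 22.85 + 16.25 + 12.08 + 22.08 = 124.90.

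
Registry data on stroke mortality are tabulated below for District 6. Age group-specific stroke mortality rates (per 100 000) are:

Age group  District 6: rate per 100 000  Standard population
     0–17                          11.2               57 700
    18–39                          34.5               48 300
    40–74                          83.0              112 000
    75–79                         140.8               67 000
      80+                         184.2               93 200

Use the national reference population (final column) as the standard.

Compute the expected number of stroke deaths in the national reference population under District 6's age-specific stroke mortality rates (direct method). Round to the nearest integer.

Expected stroke deaths = Σ (standard pop × age-specific rate ÷ 100 000)
= 57 700×11.2/100 000 + 48 300×34.5/100 000 + 112 000×83.0/100 000 + 67 000×140.8/100 000 + 93 200×184.2/100 000
= 6.46 + 16.66 + 92.96 + 94.34 + 171.67 = 382.10.

382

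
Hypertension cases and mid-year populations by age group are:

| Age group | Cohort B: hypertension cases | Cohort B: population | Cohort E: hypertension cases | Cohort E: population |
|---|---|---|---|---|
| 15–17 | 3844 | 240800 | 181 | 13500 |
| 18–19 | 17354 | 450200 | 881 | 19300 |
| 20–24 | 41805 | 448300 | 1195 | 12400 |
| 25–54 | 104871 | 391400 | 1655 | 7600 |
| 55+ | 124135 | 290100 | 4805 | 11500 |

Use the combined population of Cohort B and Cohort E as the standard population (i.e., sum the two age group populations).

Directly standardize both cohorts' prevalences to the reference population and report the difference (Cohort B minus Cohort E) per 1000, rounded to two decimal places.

10.05

Age-specific rates per 1000 for Cohort B: 15.963, 38.547, 93.252, 267.938, 427.904.
For Cohort E: 13.407, 45.648, 96.371, 217.763, 417.826.
Combined standard total = 1885100; weights = 0.1349, 0.2491, 0.2444, 0.2117, 0.1600.
Cohort B: 0.1349×15.963 + 0.2491×38.547 + 0.2444×93.252 + 0.2117×267.938 + 0.1600×427.904 = 159.7167 per 1000.
Cohort E: 0.1349×13.407 + 0.2491×45.648 + 0.2444×96.371 + 0.2117×217.763 + 0.1600×417.826 = 149.6701 per 1000.
Difference = 159.7167 − 149.6701 = 10.0467.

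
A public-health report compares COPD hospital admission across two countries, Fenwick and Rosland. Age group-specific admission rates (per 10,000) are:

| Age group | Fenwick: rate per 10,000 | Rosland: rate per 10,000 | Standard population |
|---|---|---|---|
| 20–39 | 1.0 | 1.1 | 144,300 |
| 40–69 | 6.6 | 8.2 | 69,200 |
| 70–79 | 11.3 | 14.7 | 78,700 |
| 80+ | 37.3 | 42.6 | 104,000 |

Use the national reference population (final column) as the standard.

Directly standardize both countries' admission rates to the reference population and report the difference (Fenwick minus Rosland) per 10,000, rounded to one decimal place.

Standard total = 396,200; weights = 0.3642, 0.1747, 0.1986, 0.2625.
Fenwick: 0.3642×1.0 + 0.1747×6.6 + 0.1986×11.3 + 0.2625×37.3 = 13.5526 per 10,000.
Rosland: 0.3642×1.1 + 0.1747×8.2 + 0.1986×14.7 + 0.2625×42.6 = 15.9350 per 10,000.
Difference = 13.5526 − 15.9350 = -2.3825.

-2.4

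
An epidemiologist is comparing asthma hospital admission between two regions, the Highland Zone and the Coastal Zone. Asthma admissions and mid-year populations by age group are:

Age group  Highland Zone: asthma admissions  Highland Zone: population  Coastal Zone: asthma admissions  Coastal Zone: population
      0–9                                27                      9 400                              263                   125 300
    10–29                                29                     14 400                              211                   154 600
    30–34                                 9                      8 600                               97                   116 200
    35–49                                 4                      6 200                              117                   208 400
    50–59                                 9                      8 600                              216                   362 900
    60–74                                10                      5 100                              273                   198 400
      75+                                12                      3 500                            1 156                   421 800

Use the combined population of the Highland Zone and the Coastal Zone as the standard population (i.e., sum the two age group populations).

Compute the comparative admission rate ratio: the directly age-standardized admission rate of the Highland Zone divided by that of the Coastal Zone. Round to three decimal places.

Age-specific rates per 10 000 for the Highland Zone: 28.72, 20.14, 10.47, 6.45, 10.47, 19.61, 34.29.
For the Coastal Zone: 20.99, 13.65, 8.35, 5.61, 5.95, 13.76, 27.41.
Combined standard total = 1 643 400; weights = 0.0820, 0.1028, 0.0759, 0.1306, 0.2261, 0.1238, 0.2588.
The Highland Zone: 0.0820×28.72 + 0.1028×20.14 + 0.0759×10.47 + 0.1306×6.45 + 0.2261×10.47 + 0.1238×19.61 + 0.2588×34.29 = 19.7291 per 10 000.
The Coastal Zone: 0.0820×20.99 + 0.1028×13.65 + 0.0759×8.35 + 0.1306×5.61 + 0.2261×5.95 + 0.1238×13.76 + 0.2588×27.41 = 14.6329 per 10 000.
Ratio = 19.7291 ÷ 14.6329 = 1.34827.

1.348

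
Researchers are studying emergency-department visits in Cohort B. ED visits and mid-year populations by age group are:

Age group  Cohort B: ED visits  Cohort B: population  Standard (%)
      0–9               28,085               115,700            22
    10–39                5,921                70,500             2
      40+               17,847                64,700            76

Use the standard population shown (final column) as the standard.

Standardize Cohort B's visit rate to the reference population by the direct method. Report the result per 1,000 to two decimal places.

264.72

Age-specific rates per 1,000 for Cohort B: 242.740, 83.986, 275.842.
Standard weights: 0.22, 0.02, 0.76.
Standardized rate: 0.2200×242.740 + 0.0200×83.986 + 0.7600×275.842 = 264.7227 per 1,000.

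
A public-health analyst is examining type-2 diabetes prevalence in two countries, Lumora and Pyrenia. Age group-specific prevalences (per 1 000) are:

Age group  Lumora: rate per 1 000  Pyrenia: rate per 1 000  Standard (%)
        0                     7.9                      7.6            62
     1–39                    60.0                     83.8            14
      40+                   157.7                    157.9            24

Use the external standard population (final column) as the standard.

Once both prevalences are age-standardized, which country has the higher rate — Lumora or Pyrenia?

Pyrenia

Standard weights: 0.62, 0.14, 0.24.
Lumora: 0.6200×7.9 + 0.1400×60.0 + 0.2400×157.7 = 51.1460 per 1 000.
Pyrenia: 0.6200×7.6 + 0.1400×83.8 + 0.2400×157.9 = 54.3400 per 1 000.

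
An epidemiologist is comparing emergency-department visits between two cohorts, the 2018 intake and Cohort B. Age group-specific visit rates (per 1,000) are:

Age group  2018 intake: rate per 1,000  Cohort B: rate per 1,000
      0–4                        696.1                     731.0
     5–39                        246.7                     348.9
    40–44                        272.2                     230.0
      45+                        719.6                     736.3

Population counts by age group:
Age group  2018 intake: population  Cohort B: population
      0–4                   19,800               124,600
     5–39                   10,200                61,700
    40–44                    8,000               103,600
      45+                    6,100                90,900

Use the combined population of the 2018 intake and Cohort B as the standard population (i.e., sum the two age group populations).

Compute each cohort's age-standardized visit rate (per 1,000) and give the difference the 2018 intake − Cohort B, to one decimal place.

Combined standard total = 424,900; weights = 0.3398, 0.1692, 0.2627, 0.2283.
The 2018 intake: 0.3398×696.1 + 0.1692×246.7 + 0.2627×272.2 + 0.2283×719.6 = 514.0816 per 1,000.
Cohort B: 0.3398×731.0 + 0.1692×348.9 + 0.2627×230.0 + 0.2283×736.3 = 535.9647 per 1,000.
Difference = 514.0816 − 535.9647 = -21.8831.

-21.9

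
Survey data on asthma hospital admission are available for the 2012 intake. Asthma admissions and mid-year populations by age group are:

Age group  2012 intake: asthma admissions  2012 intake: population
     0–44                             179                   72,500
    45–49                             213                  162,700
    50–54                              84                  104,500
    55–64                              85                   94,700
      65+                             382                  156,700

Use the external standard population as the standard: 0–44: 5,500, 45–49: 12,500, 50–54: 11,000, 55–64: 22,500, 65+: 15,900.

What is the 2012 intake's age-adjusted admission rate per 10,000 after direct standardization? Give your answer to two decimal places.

14.50

Age-specific rates per 10,000 for the 2012 intake: 24.69, 13.09, 8.04, 8.98, 24.38.
Standard total = 67,400; weights = 0.0816, 0.1855, 0.1632, 0.3338, 0.2359.
Standardized rate: 0.0816×24.69 + 0.1855×13.09 + 0.1632×8.04 + 0.3338×8.98 + 0.2359×24.38 = 14.5018 per 10,000.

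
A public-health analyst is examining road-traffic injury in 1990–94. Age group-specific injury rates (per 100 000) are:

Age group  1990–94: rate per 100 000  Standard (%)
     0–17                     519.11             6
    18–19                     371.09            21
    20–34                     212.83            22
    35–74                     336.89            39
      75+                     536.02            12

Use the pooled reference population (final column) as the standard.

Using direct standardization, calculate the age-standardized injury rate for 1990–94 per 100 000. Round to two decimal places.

351.61

Standard weights: 0.06, 0.21, 0.22, 0.39, 0.12.
Standardized rate: 0.0600×519.11 + 0.2100×371.09 + 0.2200×212.83 + 0.3900×336.89 + 0.1200×536.02 = 351.6076 per 100 000.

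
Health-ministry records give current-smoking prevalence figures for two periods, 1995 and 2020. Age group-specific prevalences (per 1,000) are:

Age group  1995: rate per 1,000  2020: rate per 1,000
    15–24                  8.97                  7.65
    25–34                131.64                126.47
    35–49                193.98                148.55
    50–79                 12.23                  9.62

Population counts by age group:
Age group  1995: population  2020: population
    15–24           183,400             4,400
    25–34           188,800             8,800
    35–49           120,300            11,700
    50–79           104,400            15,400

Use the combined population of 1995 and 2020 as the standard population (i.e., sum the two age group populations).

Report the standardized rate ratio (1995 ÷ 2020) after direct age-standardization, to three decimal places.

Combined standard total = 637,200; weights = 0.2947, 0.3101, 0.2072, 0.1880.
1995: 0.2947×8.97 + 0.3101×131.64 + 0.2072×193.98 + 0.1880×12.23 = 85.9497 per 1,000.
2020: 0.2947×7.65 + 0.3101×126.47 + 0.2072×148.55 + 0.1880×9.62 = 74.0556 per 1,000.
Ratio = 85.9497 ÷ 74.0556 = 1.16061.

1.161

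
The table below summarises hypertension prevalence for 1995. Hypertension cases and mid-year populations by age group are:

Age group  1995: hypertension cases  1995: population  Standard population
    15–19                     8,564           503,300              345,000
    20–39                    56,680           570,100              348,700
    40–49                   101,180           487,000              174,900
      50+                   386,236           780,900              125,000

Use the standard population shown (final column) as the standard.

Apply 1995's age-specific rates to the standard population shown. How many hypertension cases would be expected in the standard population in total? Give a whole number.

138702

Age-specific rates per 1,000 for 1995: 17.016, 99.421, 207.762, 494.604.
Expected hypertension cases = Σ (standard pop × age-specific rate ÷ 1,000)
= 345,000×17.016/1,000 + 348,700×99.421/1,000 + 174,900×207.762/1,000 + 125,000×494.604/1,000
= 5870.42 + 34668.16 + 36337.54 + 61825.46 = 138701.57.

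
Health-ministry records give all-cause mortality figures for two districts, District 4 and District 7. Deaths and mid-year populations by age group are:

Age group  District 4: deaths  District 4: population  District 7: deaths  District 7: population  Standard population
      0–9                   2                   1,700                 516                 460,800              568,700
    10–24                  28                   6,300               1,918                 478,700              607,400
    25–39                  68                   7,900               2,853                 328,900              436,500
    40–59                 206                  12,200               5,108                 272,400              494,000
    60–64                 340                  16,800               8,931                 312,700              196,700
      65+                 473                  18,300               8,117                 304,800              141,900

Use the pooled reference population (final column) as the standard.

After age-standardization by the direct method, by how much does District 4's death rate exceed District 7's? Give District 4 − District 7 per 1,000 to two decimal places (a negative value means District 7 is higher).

-0.98

Age-specific rates per 1,000 for District 4: 1.176, 4.444, 8.608, 16.885, 20.238, 25.847.
For District 7: 1.120, 4.007, 8.674, 18.752, 28.561, 26.631.
Standard total = 2,445,200; weights = 0.2326, 0.2484, 0.1785, 0.2020, 0.0804, 0.0580.
District 4: 0.2326×1.176 + 0.2484×4.444 + 0.1785×8.608 + 0.2020×16.885 + 0.0804×20.238 + 0.0580×25.847 = 9.4535 per 1,000.
District 7: 0.2326×1.120 + 0.2484×4.007 + 0.1785×8.674 + 0.2020×18.752 + 0.0804×28.561 + 0.0580×26.631 = 10.4356 per 1,000.
Difference = 9.4535 − 10.4356 = -0.9821.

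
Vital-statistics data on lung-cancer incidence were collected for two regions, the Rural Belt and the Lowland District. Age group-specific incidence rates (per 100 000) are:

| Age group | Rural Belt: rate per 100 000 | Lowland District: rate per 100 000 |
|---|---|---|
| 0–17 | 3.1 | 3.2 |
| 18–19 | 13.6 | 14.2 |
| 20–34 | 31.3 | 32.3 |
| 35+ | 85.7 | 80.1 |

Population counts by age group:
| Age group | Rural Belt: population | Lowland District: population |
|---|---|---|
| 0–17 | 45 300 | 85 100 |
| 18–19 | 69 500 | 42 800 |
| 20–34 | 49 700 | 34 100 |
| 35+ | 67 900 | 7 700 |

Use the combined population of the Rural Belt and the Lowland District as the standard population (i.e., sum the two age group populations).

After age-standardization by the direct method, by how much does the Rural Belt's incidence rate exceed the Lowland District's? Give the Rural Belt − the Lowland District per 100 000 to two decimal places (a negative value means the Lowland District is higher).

Combined standard total = 402 100; weights = 0.3243, 0.2793, 0.2084, 0.1880.
The Rural Belt: 0.3243×3.1 + 0.2793×13.6 + 0.2084×31.3 + 0.1880×85.7 = 27.4394 per 100 000.
The Lowland District: 0.3243×3.2 + 0.2793×14.2 + 0.2084×32.3 + 0.1880×80.1 = 26.7949 per 100 000.
Difference = 27.4394 − 26.7949 = 0.6445.

0.64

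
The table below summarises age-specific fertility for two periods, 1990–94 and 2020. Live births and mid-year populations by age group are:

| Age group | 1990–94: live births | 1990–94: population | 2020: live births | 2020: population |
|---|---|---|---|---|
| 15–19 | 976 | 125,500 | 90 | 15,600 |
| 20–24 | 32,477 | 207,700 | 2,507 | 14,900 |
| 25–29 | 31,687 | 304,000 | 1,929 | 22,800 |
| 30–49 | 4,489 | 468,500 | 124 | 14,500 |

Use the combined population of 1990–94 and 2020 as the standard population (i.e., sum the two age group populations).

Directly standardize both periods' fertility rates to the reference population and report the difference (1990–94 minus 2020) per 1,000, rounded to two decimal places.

Age-specific rates per 1,000 for 1990–94: 7.777, 156.365, 104.234, 9.582.
For 2020: 5.769, 168.255, 84.605, 8.552.
Combined standard total = 1,173,500; weights = 0.1202, 0.1897, 0.2785, 0.4116.
1990–94: 0.1202×7.777 + 0.1897×156.365 + 0.2785×104.234 + 0.4116×9.582 = 63.5668 per 1,000.
2020: 0.1202×5.769 + 0.1897×168.255 + 0.2785×84.605 + 0.4116×8.552 = 59.6907 per 1,000.
Difference = 63.5668 − 59.6907 = 3.8760.

3.88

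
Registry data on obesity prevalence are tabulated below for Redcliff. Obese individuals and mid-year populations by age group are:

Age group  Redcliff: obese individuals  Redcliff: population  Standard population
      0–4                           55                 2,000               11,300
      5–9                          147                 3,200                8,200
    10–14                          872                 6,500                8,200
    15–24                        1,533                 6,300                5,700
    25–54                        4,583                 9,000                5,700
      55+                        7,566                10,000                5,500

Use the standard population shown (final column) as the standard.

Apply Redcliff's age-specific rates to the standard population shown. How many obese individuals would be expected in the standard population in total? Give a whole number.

10238

Age-specific rates per 1,000 for Redcliff: 27.500, 45.938, 134.154, 243.333, 509.222, 756.600.
Expected obese individuals = Σ (standard pop × age-specific rate ÷ 1,000)
= 11,300×27.500/1,000 + 8,200×45.938/1,000 + 8,200×134.154/1,000 + 5,700×243.333/1,000 + 5,700×509.222/1,000 + 5,500×756.600/1,000
= 310.75 + 376.69 + 1100.06 + 1387.00 + 2902.57 + 4161.30 = 10238.37.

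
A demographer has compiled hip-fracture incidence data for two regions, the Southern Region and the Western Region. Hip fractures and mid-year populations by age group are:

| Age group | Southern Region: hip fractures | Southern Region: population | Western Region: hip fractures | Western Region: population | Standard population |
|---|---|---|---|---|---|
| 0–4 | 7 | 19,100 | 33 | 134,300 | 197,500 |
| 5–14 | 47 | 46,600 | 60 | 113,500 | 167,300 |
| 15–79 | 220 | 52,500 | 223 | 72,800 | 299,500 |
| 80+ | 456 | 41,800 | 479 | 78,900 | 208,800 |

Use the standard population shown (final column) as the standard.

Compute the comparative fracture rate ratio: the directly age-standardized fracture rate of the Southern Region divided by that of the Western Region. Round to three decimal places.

1.625

Age-specific rates per 100,000 for the Southern Region: 36.65, 100.86, 419.05, 1090.91.
For the Western Region: 24.57, 52.86, 306.32, 607.10.
Standard total = 873,100; weights = 0.2262, 0.1916, 0.3430, 0.2391.
The Southern Region: 0.2262×36.65 + 0.1916×100.86 + 0.3430×419.05 + 0.2391×1090.91 = 432.2511 per 100,000.
The Western Region: 0.2262×24.57 + 0.1916×52.86 + 0.3430×306.32 + 0.2391×607.10 = 265.9505 per 100,000.
Ratio = 432.2511 ÷ 265.9505 = 1.62531.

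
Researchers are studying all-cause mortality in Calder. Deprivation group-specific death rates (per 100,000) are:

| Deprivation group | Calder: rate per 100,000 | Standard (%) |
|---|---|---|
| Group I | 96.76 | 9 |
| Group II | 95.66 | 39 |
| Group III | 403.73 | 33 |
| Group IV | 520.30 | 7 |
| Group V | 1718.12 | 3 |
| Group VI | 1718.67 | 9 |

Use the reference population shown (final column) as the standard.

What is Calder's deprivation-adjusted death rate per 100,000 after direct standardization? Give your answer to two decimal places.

421.89

Standard weights: 0.09, 0.39, 0.33, 0.07, 0.03, 0.09.
Standardized rate: 0.0900×96.76 + 0.3900×95.66 + 0.3300×403.73 + 0.0700×520.30 + 0.0300×1718.12 + 0.0900×1718.67 = 421.8916 per 100,000.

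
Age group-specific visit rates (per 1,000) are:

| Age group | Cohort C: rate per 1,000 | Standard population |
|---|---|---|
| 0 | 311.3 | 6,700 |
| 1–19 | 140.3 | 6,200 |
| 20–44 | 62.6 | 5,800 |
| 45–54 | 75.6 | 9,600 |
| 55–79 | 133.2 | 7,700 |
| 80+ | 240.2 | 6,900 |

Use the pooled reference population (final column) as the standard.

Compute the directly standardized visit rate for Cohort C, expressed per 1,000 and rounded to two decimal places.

156.82

Standard total = 42,900; weights = 0.1562, 0.1445, 0.1352, 0.2238, 0.1795, 0.1608.
Standardized rate: 0.1562×311.3 + 0.1445×140.3 + 0.1352×62.6 + 0.2238×75.6 + 0.1795×133.2 + 0.1608×240.2 = 156.8166 per 1,000.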